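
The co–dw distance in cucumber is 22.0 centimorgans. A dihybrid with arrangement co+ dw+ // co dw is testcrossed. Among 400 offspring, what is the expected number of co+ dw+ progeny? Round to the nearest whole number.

156

A map distance of 22.0 centimorgans corresponds to a recombination frequency of 0.220.
The F1 is co+ dw+ / co dw, so co+ dw+ is a parental gamete class with expected frequency (1 − r)/2 = 0.780/2 = 0.3900.
Expected number = 0.3900 × 400 = 156.00 ≈ 156.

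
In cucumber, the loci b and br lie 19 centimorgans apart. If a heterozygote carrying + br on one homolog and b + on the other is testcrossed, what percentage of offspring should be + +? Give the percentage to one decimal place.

9.5%

A map distance of 19 centimorgans corresponds to a recombination frequency of 0.190.
The F1 is + br / b +, so + + is a recombinant gamete class with expected frequency r/2 = 0.190/2 = 0.0950.
That is 0.0950 = 9.5% of the progeny.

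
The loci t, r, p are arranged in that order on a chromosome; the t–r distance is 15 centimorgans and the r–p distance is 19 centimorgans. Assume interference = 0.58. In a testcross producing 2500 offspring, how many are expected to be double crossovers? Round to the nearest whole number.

Map distances give recombination frequencies of 0.150 and 0.190 for the two intervals.
With interference 0.58 (so coincidence = 0.42), expected double-crossover frequency = 0.150 × 0.190 × 0.42 = 0.01197.
Expected number = 0.01197 × 2500 = 29.93 ≈ 30.

30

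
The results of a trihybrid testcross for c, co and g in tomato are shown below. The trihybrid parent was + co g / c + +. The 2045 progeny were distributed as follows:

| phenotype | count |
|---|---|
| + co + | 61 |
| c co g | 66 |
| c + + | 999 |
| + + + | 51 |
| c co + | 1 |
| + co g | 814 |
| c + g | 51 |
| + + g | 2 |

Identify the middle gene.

co

The two rarest classes, + + g and c co +, are the double crossovers. Comparing them with the parentals, only the co allele has switched, so co is the middle locus and the order is g – co – c.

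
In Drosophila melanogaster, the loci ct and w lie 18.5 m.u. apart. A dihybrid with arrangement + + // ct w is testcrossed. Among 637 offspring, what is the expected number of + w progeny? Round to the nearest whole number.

A map distance of 18.5 m.u. corresponds to a recombination frequency of 0.185.
The F1 is + + / ct w, so + w is a recombinant gamete class with expected frequency r/2 = 0.185/2 = 0.0925.
Expected number = 0.0925 × 637 = 58.92 ≈ 59.

59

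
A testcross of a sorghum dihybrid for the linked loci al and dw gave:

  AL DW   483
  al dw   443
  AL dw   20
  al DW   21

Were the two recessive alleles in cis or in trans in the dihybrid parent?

The two most frequent classes are AL DW (483) and al dw (443); these are the parental (non-recombinant) types.
So the F1 carried AL DW on one chromosome and al dw on the other — the recessive alleles are on the same chromosome (cis / coupling).

cis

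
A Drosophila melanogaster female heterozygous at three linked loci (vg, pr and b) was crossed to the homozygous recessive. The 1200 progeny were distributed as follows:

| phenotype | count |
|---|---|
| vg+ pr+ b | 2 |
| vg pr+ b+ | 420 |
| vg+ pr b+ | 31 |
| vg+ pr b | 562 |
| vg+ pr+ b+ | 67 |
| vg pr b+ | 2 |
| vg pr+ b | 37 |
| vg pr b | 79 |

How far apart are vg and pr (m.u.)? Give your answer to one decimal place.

The two most frequent reciprocal classes, vg pr+ b+ and vg+ pr b, are the parental types, so the F1 was vg pr+ b+ / vg+ pr b.
The two rarest classes, vg pr b+ and vg+ pr+ b, are the double crossovers. Comparing them with the parentals, only the pr allele has switched, so pr is the middle locus and the order is b – pr – vg.
Crossovers in the pr–vg interval produce the single-crossover classes vg+ pr+ b+ and vg pr b (67 + 79 = 146) plus the double crossovers (4).
RF(pr–vg) = (146 + 4) / 1200 = 150/1200 = 0.1250 → 12.5 m.u.

12.5 m.u.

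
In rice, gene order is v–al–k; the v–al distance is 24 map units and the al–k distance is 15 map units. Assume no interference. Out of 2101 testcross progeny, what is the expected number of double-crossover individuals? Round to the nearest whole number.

Map distances give recombination frequencies of 0.240 and 0.150 for the two intervals.
With no interference, expected double-crossover frequency = 0.240 × 0.150 = 0.03600.
Expected number = 0.03600 × 2101 = 75.64 ≈ 76.

76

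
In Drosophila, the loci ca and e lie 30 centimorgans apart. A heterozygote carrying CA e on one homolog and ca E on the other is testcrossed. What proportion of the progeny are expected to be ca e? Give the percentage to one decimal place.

15.0%

A map distance of 30 centimorgans corresponds to a recombination frequency of 0.300.
The F1 is CA e / ca E, so ca e is a recombinant gamete class with expected frequency r/2 = 0.300/2 = 0.1500.
That is 0.1500 = 15.0% of the progeny.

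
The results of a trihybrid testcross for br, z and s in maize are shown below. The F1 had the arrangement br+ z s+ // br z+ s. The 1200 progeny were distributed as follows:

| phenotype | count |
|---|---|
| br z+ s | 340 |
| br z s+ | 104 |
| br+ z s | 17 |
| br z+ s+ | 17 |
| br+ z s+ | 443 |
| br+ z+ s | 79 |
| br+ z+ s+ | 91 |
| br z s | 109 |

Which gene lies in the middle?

The two rarest classes, br+ z s and br z+ s+, are the double crossovers. Comparing them with the parentals, only the s allele has switched, so s is the middle locus and the order is z – s – br.

s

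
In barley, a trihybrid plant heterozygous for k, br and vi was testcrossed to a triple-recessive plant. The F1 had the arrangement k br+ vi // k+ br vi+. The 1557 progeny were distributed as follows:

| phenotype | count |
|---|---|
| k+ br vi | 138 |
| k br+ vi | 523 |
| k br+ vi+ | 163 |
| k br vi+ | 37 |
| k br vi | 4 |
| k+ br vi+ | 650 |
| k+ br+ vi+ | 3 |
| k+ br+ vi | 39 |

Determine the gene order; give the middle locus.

br

The two rarest classes, k br vi and k+ br+ vi+, are the double crossovers. Comparing them with the parentals, only the br allele has switched, so br is the middle locus and the order is k – br – vi.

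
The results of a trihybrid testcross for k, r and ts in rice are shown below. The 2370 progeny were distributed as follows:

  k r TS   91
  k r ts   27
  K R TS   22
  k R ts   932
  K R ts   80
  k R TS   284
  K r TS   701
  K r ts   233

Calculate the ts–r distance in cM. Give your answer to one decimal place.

The two most frequent reciprocal classes, K r TS and k R ts, are the parental types, so the F1 was K r TS / k R ts.
The two rarest classes, K R TS and k r ts, are the double crossovers. Comparing them with the parentals, only the r allele has switched, so r is the middle locus and the order is ts – r – k.
Crossovers in the ts–r interval produce the single-crossover classes K r ts and k R TS (233 + 284 = 517) plus the double crossovers (49).
RF(ts–r) = (517 + 49) / 2370 = 566/2370 = 0.2388 → 23.9 cM.

23.9 cM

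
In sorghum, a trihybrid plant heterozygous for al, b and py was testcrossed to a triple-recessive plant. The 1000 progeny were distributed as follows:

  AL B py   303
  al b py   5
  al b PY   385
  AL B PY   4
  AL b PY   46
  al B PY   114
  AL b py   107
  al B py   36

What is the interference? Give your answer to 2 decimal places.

The two most frequent reciprocal classes, AL B py and al b PY, are the parental types, so the F1 was AL B py / al b PY.
The two rarest classes, AL B PY and al b py, are the double crossovers. Comparing them with the parentals, only the py allele has switched, so py is the middle locus and the order is b – py – al.
b–py: (221 + 9)/1000 = 0.2300; py–al: (82 + 9)/1000 = 0.0910.
Expected DCO frequency = 0.2300 × 0.0910 ≈ 0.02093; observed = 9/1000 ≈ 0.00900.
Coefficient of coincidence = 0.00900/0.02093 ≈ 0.43; interference = 1 − 0.43 = 0.57.

0.57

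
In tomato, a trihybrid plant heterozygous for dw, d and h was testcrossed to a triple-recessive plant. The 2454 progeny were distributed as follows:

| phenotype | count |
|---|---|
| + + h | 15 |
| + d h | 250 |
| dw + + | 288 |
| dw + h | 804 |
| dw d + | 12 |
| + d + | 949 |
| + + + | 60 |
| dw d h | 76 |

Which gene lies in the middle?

dw

The two most frequent reciprocal classes, + d + and dw + h, are the parental types, so the F1 was + d + / dw + h.
The two rarest classes, dw d + and + + h, are the double crossovers. Comparing them with the parentals, only the dw allele has switched, so dw is the middle locus and the order is h – dw – d.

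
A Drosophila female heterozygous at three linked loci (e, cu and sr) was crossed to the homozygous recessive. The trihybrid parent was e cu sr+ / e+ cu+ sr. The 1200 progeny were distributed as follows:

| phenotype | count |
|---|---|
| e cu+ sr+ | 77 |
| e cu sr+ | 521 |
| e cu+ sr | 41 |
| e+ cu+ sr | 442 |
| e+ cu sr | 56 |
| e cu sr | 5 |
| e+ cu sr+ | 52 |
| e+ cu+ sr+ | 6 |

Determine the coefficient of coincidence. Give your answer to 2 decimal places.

0.88

The two rarest classes, e cu sr and e+ cu+ sr+, are the double crossovers. Comparing them with the parentals, only the sr allele has switched, so sr is the middle locus and the order is cu – sr – e.
cu–sr: (133 + 11)/1200 = 0.1200; sr–e: (93 + 11)/1200 = 0.0867.
Expected DCO frequency = 0.1200 × 0.0867 ≈ 0.01040; observed = 11/1200 ≈ 0.00917.
Coefficient of coincidence = 0.00917/0.01040 ≈ 0.88.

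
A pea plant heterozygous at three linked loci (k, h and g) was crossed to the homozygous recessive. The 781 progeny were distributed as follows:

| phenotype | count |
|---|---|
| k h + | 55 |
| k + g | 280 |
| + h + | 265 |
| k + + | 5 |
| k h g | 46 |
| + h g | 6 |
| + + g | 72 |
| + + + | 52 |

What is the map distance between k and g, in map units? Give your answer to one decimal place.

17.7 map units

The two most frequent reciprocal classes, + h + and k + g, are the parental types, so the F1 was + h + / k + g.
The two rarest classes, + h g and k + +, are the double crossovers. Comparing them with the parentals, only the g allele has switched, so g is the middle locus and the order is k – g – h.
Crossovers in the k–g interval produce the single-crossover classes k h + and + + g (55 + 72 = 127) plus the double crossovers (11).
RF(k–g) = (127 + 11) / 781 = 138/781 = 0.1767 → 17.7 map units.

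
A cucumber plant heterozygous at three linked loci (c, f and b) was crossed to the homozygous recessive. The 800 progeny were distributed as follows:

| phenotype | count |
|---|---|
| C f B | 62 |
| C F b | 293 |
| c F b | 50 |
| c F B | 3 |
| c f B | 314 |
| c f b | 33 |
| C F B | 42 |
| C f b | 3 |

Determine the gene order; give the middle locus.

f

The two most frequent reciprocal classes, C F b and c f B, are the parental types, so the F1 was C F b / c f B.
The two rarest classes, C f b and c F B, are the double crossovers. Comparing them with the parentals, only the f allele has switched, so f is the middle locus and the order is b – f – c.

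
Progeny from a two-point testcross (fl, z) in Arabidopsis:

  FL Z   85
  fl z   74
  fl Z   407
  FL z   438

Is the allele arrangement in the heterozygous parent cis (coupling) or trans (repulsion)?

The two most frequent classes are FL z (438) and fl Z (407); these are the parental (non-recombinant) types.
So the F1 carried FL z on one chromosome and fl Z on the other — the recessive alleles are on opposite chromosomes (trans / repulsion).

trans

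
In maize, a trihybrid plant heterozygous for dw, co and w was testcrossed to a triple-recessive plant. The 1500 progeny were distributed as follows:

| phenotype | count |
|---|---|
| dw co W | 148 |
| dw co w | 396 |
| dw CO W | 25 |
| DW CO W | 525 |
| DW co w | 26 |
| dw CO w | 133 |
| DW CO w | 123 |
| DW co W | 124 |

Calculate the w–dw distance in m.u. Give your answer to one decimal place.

The two most frequent reciprocal classes, dw co w and DW CO W, are the parental types, so the F1 was dw co w / DW CO W.
The two rarest classes, DW co w and dw CO W, are the double crossovers. Comparing them with the parentals, only the dw allele has switched, so dw is the middle locus and the order is co – dw – w.
Crossovers in the dw–w interval produce the single-crossover classes dw co W and DW CO w (148 + 123 = 271) plus the double crossovers (51).
RF(dw–w) = (271 + 51) / 1500 = 322/1500 = 0.2147 → 21.5 m.u.

21.5 m.u.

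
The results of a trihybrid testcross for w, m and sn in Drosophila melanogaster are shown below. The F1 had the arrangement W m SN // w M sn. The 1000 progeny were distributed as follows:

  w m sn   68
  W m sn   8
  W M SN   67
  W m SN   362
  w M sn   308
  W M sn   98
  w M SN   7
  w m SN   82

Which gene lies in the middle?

The two rarest classes, W m sn and w M SN, are the double crossovers. Comparing them with the parentals, only the sn allele has switched, so sn is the middle locus and the order is m – sn – w.

sn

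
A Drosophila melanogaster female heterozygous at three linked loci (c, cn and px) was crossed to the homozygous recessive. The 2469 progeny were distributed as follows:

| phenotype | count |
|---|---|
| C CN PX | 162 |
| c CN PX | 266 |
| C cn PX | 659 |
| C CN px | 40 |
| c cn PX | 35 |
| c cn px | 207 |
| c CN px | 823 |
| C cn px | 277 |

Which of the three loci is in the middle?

c

The two most frequent reciprocal classes, c CN px and C cn PX, are the parental types, so the F1 was c CN px / C cn PX.
The two rarest classes, C CN px and c cn PX, are the double crossovers. Comparing them with the parentals, only the c allele has switched, so c is the middle locus and the order is px – c – cn.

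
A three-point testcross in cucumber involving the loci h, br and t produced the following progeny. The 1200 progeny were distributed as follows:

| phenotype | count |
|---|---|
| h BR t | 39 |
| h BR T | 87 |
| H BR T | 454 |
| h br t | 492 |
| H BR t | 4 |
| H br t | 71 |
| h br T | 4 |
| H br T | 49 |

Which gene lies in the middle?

t

The two most frequent reciprocal classes, h br t and H BR T, are the parental types, so the F1 was h br t / H BR T.
The two rarest classes, h br T and H BR t, are the double crossovers. Comparing them with the parentals, only the t allele has switched, so t is the middle locus and the order is br – t – h.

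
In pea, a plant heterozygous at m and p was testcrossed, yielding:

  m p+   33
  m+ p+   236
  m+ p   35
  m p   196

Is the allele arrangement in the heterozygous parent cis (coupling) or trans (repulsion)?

cis

The two most frequent classes are m+ p+ (236) and m p (196); these are the parental (non-recombinant) types.
So the F1 carried m+ p+ on one chromosome and m p on the other — the recessive alleles are on the same chromosome (cis / coupling).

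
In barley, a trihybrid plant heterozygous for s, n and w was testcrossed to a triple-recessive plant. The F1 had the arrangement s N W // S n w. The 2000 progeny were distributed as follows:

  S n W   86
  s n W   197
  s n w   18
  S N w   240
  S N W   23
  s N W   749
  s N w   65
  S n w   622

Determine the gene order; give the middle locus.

s

The two rarest classes, S N W and s n w, are the double crossovers. Comparing them with the parentals, only the s allele has switched, so s is the middle locus and the order is n – s – w.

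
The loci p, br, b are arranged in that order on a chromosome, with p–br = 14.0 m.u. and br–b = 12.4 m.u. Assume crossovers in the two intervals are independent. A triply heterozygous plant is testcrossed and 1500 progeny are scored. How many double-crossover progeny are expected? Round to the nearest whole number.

26

Map distances give recombination frequencies of 0.140 and 0.124 for the two intervals.
With no interference, expected double-crossover frequency = 0.140 × 0.124 = 0.01736.
Expected number = 0.01736 × 1500 = 26.04 ≈ 26.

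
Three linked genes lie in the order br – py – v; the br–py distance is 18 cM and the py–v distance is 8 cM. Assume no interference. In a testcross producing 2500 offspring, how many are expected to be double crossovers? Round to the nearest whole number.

Map distances give recombination frequencies of 0.180 and 0.080 for the two intervals.
With no interference, expected double-crossover frequency = 0.180 × 0.080 = 0.01440.
Expected number = 0.01440 × 2500 = 36.00 ≈ 36.

36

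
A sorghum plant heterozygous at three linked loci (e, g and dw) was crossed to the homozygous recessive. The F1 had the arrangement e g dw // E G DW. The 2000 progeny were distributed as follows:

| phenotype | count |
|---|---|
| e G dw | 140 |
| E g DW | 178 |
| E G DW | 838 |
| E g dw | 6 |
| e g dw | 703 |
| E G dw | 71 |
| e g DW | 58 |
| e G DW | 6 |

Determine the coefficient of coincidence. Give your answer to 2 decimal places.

The two rarest classes, E g dw and e G DW, are the double crossovers. Comparing them with the parentals, only the e allele has switched, so e is the middle locus and the order is g – e – dw.
g–e: (318 + 12)/2000 = 0.1650; e–dw: (129 + 12)/2000 = 0.0705.
Expected DCO frequency = 0.1650 × 0.0705 ≈ 0.01163; observed = 12/2000 ≈ 0.00600.
Coefficient of coincidence = 0.00600/0.01163 ≈ 0.52.

0.52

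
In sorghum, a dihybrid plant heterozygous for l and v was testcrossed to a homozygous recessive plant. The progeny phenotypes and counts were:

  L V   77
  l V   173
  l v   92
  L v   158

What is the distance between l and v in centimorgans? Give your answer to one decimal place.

33.8 centimorgans

The two most frequent classes, L v (158) and l V (173), are the parental types, so the F1 was L v / l V.
The recombinant classes are L V and l v: 77 + 92 = 169.
Recombination frequency = 169/500 = 0.3380 ≈ 33.8%, i.e. 33.8 centimorgans.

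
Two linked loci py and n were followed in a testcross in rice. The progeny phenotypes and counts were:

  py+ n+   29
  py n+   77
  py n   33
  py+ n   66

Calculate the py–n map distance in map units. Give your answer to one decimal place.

The two most frequent classes, py+ n (66) and py n+ (77), are the parental types, so the F1 was py+ n / py n+.
The recombinant classes are py+ n+ and py n: 29 + 33 = 62.
Recombination frequency = 62/205 = 0.3024 ≈ 30.2%, i.e. 30.2 map units.

30.2 map units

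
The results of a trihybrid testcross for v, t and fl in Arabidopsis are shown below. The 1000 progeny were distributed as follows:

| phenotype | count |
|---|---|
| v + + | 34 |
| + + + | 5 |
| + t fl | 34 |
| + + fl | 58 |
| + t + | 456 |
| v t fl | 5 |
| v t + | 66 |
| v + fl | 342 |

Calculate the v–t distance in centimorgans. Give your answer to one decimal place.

13.4 centimorgans

The two most frequent reciprocal classes, + t + and v + fl, are the parental types, so the F1 was + t + / v + fl.
The two rarest classes, + + + and v t fl, are the double crossovers. Comparing them with the parentals, only the t allele has switched, so t is the middle locus and the order is fl – t – v.
Crossovers in the t–v interval produce the single-crossover classes v t + and + + fl (66 + 58 = 124) plus the double crossovers (10).
RF(t–v) = (124 + 10) / 1000 = 134/1000 = 0.1340 → 13.4 centimorgans.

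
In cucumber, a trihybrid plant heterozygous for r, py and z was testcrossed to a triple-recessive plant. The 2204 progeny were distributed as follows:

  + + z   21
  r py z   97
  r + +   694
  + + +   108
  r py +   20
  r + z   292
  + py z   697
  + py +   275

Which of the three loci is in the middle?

py

The two most frequent reciprocal classes, r + + and + py z, are the parental types, so the F1 was r + + / + py z.
The two rarest classes, r py + and + + z, are the double crossovers. Comparing them with the parentals, only the py allele has switched, so py is the middle locus and the order is r – py – z.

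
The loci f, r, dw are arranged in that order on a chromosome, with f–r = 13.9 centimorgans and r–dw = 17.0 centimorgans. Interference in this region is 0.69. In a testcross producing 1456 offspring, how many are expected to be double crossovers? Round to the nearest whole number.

Map distances give recombination frequencies of 0.139 and 0.170 for the two intervals.
With interference 0.69 (so coincidence = 0.31), expected double-crossover frequency = 0.139 × 0.170 × 0.31 = 0.00733.
Expected number = 0.00733 × 1456 = 10.67 ≈ 11.

11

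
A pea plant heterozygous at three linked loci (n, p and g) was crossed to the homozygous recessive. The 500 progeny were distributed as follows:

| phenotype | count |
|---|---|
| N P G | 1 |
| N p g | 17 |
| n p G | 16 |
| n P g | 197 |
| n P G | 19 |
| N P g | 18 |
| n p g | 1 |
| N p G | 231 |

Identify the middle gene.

The two most frequent reciprocal classes, n P g and N p G, are the parental types, so the F1 was n P g / N p G.
The two rarest classes, n p g and N P G, are the double crossovers. Comparing them with the parentals, only the p allele has switched, so p is the middle locus and the order is n – p – g.

p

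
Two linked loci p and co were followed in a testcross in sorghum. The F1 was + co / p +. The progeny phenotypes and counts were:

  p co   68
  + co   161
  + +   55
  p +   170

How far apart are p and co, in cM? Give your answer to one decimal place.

The recombinant classes are + + and p co: 55 + 68 = 123.
Recombination frequency = 123/454 = 0.2709 ≈ 27.1%, i.e. 27.1 cM.

27.1 cM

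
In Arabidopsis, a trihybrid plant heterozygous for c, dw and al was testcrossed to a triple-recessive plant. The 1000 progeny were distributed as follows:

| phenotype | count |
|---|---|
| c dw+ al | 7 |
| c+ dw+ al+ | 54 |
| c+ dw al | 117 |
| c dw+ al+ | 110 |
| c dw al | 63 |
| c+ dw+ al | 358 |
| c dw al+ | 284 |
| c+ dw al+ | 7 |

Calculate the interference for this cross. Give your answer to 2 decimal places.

The two most frequent reciprocal classes, c+ dw+ al and c dw al+, are the parental types, so the F1 was c+ dw+ al / c dw al+.
The two rarest classes, c dw+ al and c+ dw al+, are the double crossovers. Comparing them with the parentals, only the c allele has switched, so c is the middle locus and the order is al – c – dw.
al–c: (117 + 14)/1000 = 0.1310; c–dw: (227 + 14)/1000 = 0.2410.
Expected DCO frequency = 0.1310 × 0.2410 ≈ 0.03157; observed = 14/1000 ≈ 0.01400.
Coefficient of coincidence = 0.01400/0.03157 ≈ 0.44; interference = 1 − 0.44 = 0.56.

0.56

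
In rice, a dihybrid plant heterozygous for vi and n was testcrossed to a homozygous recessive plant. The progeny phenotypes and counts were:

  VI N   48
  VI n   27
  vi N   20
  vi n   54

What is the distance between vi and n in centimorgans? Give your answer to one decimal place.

The two most frequent classes, VI N (48) and vi n (54), are the parental types, so the F1 was VI N / vi n.
The recombinant classes are VI n and vi N: 27 + 20 = 47.
Recombination frequency = 47/149 = 0.3154 ≈ 31.5%, i.e. 31.5 centimorgans.

31.5 centimorgans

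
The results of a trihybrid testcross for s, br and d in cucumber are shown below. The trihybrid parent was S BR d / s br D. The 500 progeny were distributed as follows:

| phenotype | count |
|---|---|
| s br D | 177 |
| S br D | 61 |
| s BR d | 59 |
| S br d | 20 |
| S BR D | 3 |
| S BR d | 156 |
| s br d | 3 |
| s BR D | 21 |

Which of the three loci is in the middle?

d

The two rarest classes, S BR D and s br d, are the double crossovers. Comparing them with the parentals, only the d allele has switched, so d is the middle locus and the order is br – d – s.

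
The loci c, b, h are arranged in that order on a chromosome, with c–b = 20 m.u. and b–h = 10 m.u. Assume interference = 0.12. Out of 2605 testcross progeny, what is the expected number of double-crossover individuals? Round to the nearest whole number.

Map distances give recombination frequencies of 0.200 and 0.100 for the two intervals.
With interference 0.12 (so coincidence = 0.88), expected double-crossover frequency = 0.200 × 0.100 × 0.88 = 0.01760.
Expected number = 0.01760 × 2605 = 45.85 ≈ 46.

46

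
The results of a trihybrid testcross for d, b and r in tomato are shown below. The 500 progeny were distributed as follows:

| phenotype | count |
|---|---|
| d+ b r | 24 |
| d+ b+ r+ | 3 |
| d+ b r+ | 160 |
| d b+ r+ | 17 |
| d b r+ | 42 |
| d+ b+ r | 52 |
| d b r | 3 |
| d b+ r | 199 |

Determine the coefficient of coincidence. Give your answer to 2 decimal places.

0.64

The two most frequent reciprocal classes, d b+ r and d+ b r+, are the parental types, so the F1 was d b+ r / d+ b r+.
The two rarest classes, d b r and d+ b+ r+, are the double crossovers. Comparing them with the parentals, only the b allele has switched, so b is the middle locus and the order is d – b – r.
d–b: (94 + 6)/500 = 0.2000; b–r: (41 + 6)/500 = 0.0940.
Expected DCO frequency = 0.2000 × 0.0940 ≈ 0.01880; observed = 6/500 ≈ 0.01200.
Coefficient of coincidence = 0.01200/0.01880 ≈ 0.64.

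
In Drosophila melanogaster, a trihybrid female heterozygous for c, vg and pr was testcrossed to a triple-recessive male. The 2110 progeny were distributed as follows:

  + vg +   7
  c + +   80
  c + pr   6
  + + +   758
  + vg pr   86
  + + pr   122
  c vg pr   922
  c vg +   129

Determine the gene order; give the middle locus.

The two most frequent reciprocal classes, c vg pr and + + +, are the parental types, so the F1 was c vg pr / + + +.
The two rarest classes, c + pr and + vg +, are the double crossovers. Comparing them with the parentals, only the vg allele has switched, so vg is the middle locus and the order is pr – vg – c.

vg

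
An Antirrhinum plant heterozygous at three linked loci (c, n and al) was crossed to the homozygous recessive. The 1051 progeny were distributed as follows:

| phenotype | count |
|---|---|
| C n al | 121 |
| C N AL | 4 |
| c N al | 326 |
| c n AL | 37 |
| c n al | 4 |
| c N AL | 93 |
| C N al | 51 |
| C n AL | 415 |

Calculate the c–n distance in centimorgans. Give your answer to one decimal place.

The two most frequent reciprocal classes, c N al and C n AL, are the parental types, so the F1 was c N al / C n AL.
The two rarest classes, c n al and C N AL, are the double crossovers. Comparing them with the parentals, only the n allele has switched, so n is the middle locus and the order is al – n – c.
Crossovers in the n–c interval produce the single-crossover classes C N al and c n AL (51 + 37 = 88) plus the double crossovers (8).
RF(n–c) = (88 + 8) / 1051 = 96/1051 = 0.0913 → 9.1 centimorgans.

9.1 centimorgans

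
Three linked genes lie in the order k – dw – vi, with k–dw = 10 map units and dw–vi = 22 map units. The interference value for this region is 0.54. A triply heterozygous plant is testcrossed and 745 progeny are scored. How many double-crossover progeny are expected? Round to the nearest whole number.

8

Map distances give recombination frequencies of 0.100 and 0.220 for the two intervals.
With interference 0.54 (so coincidence = 0.46), expected double-crossover frequency = 0.100 × 0.220 × 0.46 = 0.01012.
Expected number = 0.01012 × 745 = 7.54 ≈ 8.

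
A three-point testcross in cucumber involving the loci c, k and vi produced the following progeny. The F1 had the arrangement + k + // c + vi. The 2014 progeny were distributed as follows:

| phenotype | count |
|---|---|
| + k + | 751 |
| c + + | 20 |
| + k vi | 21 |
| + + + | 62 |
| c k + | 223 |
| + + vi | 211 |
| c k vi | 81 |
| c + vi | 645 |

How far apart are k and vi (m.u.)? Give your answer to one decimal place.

The two rarest classes, + k vi and c + +, are the double crossovers. Comparing them with the parentals, only the vi allele has switched, so vi is the middle locus and the order is k – vi – c.
Crossovers in the k–vi interval produce the single-crossover classes + + + and c k vi (62 + 81 = 143) plus the double crossovers (41).
RF(k–vi) = (143 + 41) / 2014 = 184/2014 = 0.0914 → 9.1 m.u.

9.1 m.u.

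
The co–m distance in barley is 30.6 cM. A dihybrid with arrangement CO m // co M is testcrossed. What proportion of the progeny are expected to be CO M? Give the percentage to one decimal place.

15.3%

A map distance of 30.6 cM corresponds to a recombination frequency of 0.306.
The F1 is CO m / co M, so CO M is a recombinant gamete class with expected frequency r/2 = 0.306/2 = 0.1530.
That is 0.1530 = 15.3% of the progeny.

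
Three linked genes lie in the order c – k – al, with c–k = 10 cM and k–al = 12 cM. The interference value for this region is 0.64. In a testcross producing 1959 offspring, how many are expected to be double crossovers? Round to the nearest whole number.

Map distances give recombination frequencies of 0.100 and 0.120 for the two intervals.
With interference 0.64 (so coincidence = 0.36), expected double-crossover frequency = 0.100 × 0.120 × 0.36 = 0.00432.
Expected number = 0.00432 × 1959 = 8.46 ≈ 8.

8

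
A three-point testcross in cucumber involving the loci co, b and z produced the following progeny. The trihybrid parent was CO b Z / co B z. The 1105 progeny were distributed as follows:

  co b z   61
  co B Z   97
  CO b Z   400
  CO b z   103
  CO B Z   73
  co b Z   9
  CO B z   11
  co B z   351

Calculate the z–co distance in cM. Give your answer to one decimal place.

The two rarest classes, co b Z and CO B z, are the double crossovers. Comparing them with the parentals, only the co allele has switched, so co is the middle locus and the order is z – co – b.
Crossovers in the z–co interval produce the single-crossover classes CO b z and co B Z (103 + 97 = 200) plus the double crossovers (20).
RF(z–co) = (200 + 20) / 1105 = 220/1105 = 0.1991 → 19.9 cM.

19.9 cM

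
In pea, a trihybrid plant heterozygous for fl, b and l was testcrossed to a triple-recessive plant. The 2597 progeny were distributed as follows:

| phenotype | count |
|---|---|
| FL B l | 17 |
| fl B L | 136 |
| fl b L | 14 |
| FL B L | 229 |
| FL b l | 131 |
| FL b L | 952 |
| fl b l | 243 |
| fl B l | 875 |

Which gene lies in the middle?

fl

The two most frequent reciprocal classes, fl B l and FL b L, are the parental types, so the F1 was fl B l / FL b L.
The two rarest classes, FL B l and fl b L, are the double crossovers. Comparing them with the parentals, only the fl allele has switched, so fl is the middle locus and the order is l – fl – b.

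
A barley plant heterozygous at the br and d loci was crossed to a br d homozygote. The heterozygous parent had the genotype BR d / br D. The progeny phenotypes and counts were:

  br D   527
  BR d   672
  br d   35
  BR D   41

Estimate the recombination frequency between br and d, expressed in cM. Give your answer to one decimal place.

The recombinant classes are BR D and br d: 41 + 35 = 76.
Recombination frequency = 76/1275 = 0.0596 ≈ 6.0%, i.e. 6.0 cM.

6.0 cM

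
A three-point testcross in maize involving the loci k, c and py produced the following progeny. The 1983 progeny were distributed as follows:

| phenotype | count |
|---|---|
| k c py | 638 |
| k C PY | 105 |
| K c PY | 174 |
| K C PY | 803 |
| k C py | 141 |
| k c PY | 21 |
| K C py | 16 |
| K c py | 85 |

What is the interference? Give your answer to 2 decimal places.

0.08

The two most frequent reciprocal classes, k c py and K C PY, are the parental types, so the F1 was k c py / K C PY.
The two rarest classes, k c PY and K C py, are the double crossovers. Comparing them with the parentals, only the py allele has switched, so py is the middle locus and the order is c – py – k.
c–py: (315 + 37)/1983 = 0.1775; py–k: (190 + 37)/1983 = 0.1145.
Expected DCO frequency = 0.1775 × 0.1145 ≈ 0.02032; observed = 37/1983 ≈ 0.01866.
Coefficient of coincidence = 0.01866/0.02032 ≈ 0.92; interference = 1 − 0.92 = 0.08.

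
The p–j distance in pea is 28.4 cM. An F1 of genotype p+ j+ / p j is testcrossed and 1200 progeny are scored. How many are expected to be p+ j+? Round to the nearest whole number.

A map distance of 28.4 cM corresponds to a recombination frequency of 0.284.
The F1 is p+ j+ / p j, so p+ j+ is a parental gamete class with expected frequency (1 − r)/2 = 0.716/2 = 0.3580.
Expected number = 0.3580 × 1200 = 429.60 ≈ 430.

430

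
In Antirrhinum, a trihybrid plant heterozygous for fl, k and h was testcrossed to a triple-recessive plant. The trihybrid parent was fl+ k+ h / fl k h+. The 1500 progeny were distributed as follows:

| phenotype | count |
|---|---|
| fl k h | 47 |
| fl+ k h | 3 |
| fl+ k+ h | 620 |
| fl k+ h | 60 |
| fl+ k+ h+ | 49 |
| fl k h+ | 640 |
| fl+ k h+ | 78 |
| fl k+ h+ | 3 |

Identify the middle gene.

k

The two rarest classes, fl+ k h and fl k+ h+, are the double crossovers. Comparing them with the parentals, only the k allele has switched, so k is the middle locus and the order is h – k – fl.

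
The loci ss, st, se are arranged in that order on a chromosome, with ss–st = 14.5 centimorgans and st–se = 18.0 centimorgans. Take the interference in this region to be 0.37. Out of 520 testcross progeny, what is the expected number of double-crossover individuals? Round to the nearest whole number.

9

Map distances give recombination frequencies of 0.145 and 0.180 for the two intervals.
With interference 0.37 (so coincidence = 0.63), expected double-crossover frequency = 0.145 × 0.180 × 0.63 = 0.01644.
Expected number = 0.01644 × 520 = 8.55 ≈ 9.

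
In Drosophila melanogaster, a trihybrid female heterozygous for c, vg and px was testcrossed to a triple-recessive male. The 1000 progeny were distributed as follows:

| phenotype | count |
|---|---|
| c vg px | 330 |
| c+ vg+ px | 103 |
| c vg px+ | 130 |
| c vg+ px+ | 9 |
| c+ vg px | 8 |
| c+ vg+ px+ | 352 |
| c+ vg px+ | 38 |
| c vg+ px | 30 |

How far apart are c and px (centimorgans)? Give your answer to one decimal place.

The two most frequent reciprocal classes, c+ vg+ px+ and c vg px, are the parental types, so the F1 was c+ vg+ px+ / c vg px.
The two rarest classes, c vg+ px+ and c+ vg px, are the double crossovers. Comparing them with the parentals, only the c allele has switched, so c is the middle locus and the order is px – c – vg.
Crossovers in the px–c interval produce the single-crossover classes c+ vg+ px and c vg px+ (103 + 130 = 233) plus the double crossovers (17).
RF(px–c) = (233 + 17) / 1000 = 250/1000 = 0.2500 → 25.0 centimorgans.

25.0 centimorgans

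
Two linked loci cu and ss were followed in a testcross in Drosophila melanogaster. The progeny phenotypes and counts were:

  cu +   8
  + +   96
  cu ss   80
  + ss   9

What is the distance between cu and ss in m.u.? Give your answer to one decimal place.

8.8 m.u.

The two most frequent classes, + + (96) and cu ss (80), are the parental types, so the F1 was + + / cu ss.
The recombinant classes are + ss and cu +: 9 + 8 = 17.
Recombination frequency = 17/193 = 0.0881 ≈ 8.8%, i.e. 8.8 m.u.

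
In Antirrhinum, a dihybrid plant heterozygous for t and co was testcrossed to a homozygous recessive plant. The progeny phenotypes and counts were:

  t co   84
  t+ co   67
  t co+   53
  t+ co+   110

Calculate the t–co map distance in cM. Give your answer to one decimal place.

38.2 cM

The two most frequent classes, t+ co+ (110) and t co (84), are the parental types, so the F1 was t+ co+ / t co.
The recombinant classes are t+ co and t co+: 67 + 53 = 120.
Recombination frequency = 120/314 = 0.3822 ≈ 38.2%, i.e. 38.2 cM.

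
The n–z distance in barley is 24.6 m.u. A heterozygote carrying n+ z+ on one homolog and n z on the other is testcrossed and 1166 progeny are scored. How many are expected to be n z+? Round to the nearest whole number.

143

A map distance of 24.6 m.u. corresponds to a recombination frequency of 0.246.
The F1 is n+ z+ / n z, so n z+ is a recombinant gamete class with expected frequency r/2 = 0.246/2 = 0.1230.
Expected number = 0.1230 × 1166 = 143.42 ≈ 143.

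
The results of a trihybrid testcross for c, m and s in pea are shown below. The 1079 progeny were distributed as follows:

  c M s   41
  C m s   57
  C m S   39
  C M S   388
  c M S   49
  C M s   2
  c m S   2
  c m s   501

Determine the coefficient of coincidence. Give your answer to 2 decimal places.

0.47

The two most frequent reciprocal classes, C M S and c m s, are the parental types, so the F1 was C M S / c m s.
The two rarest classes, C M s and c m S, are the double crossovers. Comparing them with the parentals, only the s allele has switched, so s is the middle locus and the order is m – s – c.
m–s: (80 + 4)/1079 = 0.0778; s–c: (106 + 4)/1079 = 0.1019.
Expected DCO frequency = 0.0778 × 0.1019 ≈ 0.00793; observed = 4/1079 ≈ 0.00371.
Coefficient of coincidence = 0.00371/0.00793 ≈ 0.47.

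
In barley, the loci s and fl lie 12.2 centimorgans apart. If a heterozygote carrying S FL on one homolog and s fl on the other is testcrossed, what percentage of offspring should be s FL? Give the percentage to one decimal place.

6.1%

A map distance of 12.2 centimorgans corresponds to a recombination frequency of 0.122.
The F1 is S FL / s fl, so s FL is a recombinant gamete class with expected frequency r/2 = 0.122/2 = 0.0610.
That is 0.0610 = 6.1% of the progeny.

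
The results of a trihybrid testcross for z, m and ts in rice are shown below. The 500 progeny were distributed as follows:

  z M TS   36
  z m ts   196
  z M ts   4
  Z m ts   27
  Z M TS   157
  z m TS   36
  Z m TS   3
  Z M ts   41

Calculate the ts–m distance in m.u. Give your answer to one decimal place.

16.8 m.u.

The two most frequent reciprocal classes, z m ts and Z M TS, are the parental types, so the F1 was z m ts / Z M TS.
The two rarest classes, z M ts and Z m TS, are the double crossovers. Comparing them with the parentals, only the m allele has switched, so m is the middle locus and the order is ts – m – z.
Crossovers in the ts–m interval produce the single-crossover classes z m TS and Z M ts (36 + 41 = 77) plus the double crossovers (7).
RF(ts–m) = (77 + 7) / 500 = 84/500 = 0.1680 → 16.8 m.u.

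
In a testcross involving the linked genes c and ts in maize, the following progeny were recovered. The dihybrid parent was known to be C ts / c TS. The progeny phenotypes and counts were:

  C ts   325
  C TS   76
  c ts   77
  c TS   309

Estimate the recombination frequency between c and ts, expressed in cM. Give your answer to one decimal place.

19.4 cM

The recombinant classes are C TS and c ts: 76 + 77 = 153.
Recombination frequency = 153/787 = 0.1944 ≈ 19.4%, i.e. 19.4 cM.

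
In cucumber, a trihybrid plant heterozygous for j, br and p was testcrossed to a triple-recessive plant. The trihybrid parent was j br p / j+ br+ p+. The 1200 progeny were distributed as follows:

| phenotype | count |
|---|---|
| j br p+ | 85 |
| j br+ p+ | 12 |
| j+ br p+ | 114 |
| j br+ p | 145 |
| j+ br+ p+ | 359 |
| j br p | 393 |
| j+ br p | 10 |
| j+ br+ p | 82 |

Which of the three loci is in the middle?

j

The two rarest classes, j+ br p and j br+ p+, are the double crossovers. Comparing them with the parentals, only the j allele has switched, so j is the middle locus and the order is p – j – br.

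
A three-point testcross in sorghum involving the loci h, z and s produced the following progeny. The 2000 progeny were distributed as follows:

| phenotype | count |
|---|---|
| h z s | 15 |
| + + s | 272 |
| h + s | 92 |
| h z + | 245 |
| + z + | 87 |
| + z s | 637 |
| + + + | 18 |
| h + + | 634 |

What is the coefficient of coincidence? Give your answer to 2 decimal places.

The two most frequent reciprocal classes, h + + and + z s, are the parental types, so the F1 was h + + / + z s.
The two rarest classes, + + + and h z s, are the double crossovers. Comparing them with the parentals, only the h allele has switched, so h is the middle locus and the order is z – h – s.
z–h: (517 + 33)/2000 = 0.2750; h–s: (179 + 33)/2000 = 0.1060.
Expected DCO frequency = 0.2750 × 0.1060 ≈ 0.02915; observed = 33/2000 ≈ 0.01650.
Coefficient of coincidence = 0.01650/0.02915 ≈ 0.57.

0.57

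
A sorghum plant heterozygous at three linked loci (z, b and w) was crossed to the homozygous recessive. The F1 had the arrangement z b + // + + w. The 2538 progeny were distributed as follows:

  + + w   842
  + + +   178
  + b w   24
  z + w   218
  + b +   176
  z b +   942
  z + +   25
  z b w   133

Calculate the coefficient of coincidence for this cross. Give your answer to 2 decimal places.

0.78

The two rarest classes, z + + and + b w, are the double crossovers. Comparing them with the parentals, only the b allele has switched, so b is the middle locus and the order is z – b – w.
z–b: (394 + 49)/2538 = 0.1745; b–w: (311 + 49)/2538 = 0.1418.
Expected DCO frequency = 0.1745 × 0.1418 ≈ 0.02474; observed = 49/2538 ≈ 0.01931.
Coefficient of coincidence = 0.01931/0.02474 ≈ 0.78.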